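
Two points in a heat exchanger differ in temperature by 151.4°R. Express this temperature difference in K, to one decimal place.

An interval of 1°R corresponds to 5/9 K.
151.4 × 5/9 = 84.1.

84.1 K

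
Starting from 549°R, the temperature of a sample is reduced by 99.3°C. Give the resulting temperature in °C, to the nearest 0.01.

-67.45°C

Initial temperature in Celsius: (549 - 491.67) × 5/9 = 31.8500°C.
Final Celsius temperature: 31.8500 - 99.3000 = -67.4500°C.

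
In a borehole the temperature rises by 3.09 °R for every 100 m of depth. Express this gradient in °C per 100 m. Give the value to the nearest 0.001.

The quantity depends on a temperature interval, so only the ratio of degree sizes applies; the offset between the scales is irrelevant.
A change of 1°R is a change of 5/9°C, so 3.09 × 5/9 = 1.717.

1.717 °C/100 m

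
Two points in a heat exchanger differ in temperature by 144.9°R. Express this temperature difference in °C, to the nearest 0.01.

80.50°C

For a temperature interval the offset drops out; only the factor 5/9 applies.
144.9 × 5/9 = 80.50.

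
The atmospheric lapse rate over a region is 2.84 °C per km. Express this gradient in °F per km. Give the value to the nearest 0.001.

The quantity depends on a temperature interval, so only the ratio of degree sizes applies; the offset between the scales is irrelevant.
A change of 1°C is a change of 1.8°F, so 2.84 × 1.8 = 5.112.

5.112 °F/km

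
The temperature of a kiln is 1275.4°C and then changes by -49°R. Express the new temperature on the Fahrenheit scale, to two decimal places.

2278.72°F

The 49°R change is an interval, so only the factor 5/9 applies: -49 × 5/9 = -27.2222°C.
Final Celsius temperature: 1275.4000 - 27.2222 = 1248.1778°C.
In Fahrenheit: 1248.1778 × 1.8 + 32 = 2278.72°F.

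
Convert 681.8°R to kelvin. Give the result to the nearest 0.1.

378.8 K

In Celsius: (681.8 - 491.67) × 5/9 = 105.6278°C.
In kelvin: 105.6278 + 273.15 = 378.8 K.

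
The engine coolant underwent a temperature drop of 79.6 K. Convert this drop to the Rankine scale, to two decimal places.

Only the scale ratio 1.8 matters for a change in temperature.
79.6 × 1.8 = 143.28.

143.28°R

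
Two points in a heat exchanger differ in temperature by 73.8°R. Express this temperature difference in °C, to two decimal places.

Only the scale ratio 5/9 matters for a change in temperature.
73.8 × 5/9 = 41.00.

41.00°C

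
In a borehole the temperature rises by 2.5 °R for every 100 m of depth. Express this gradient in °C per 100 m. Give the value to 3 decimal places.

Since only a temperature interval is involved, the additive offset between the scales drops out.
A change of 1°R is a change of 5/9°C, so 2.5 × 5/9 = 1.389.

1.389 °C/100 m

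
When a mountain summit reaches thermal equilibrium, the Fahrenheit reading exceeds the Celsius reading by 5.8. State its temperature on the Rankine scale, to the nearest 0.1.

432.7°R

Let x be the Celsius reading; then the Fahrenheit reading is 1.8·x + 32.
(1.8·x + 32) - x = 5.8  ⇒  (0.8)·x = -26.2  ⇒  x = -32.7500°C.
In Rankine: -32.7500 × 1.8 + 491.67 = 432.7°R.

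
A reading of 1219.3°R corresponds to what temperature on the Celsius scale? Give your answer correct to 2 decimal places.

In Celsius: (1219.3 - 491.67) × 5/9 = 404.2389°C.

404.24°C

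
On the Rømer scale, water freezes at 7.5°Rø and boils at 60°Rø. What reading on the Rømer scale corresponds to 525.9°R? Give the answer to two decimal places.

First in Celsius: (525.9 - 491.67) × 5/9 = 19.0167°C.
Linearly onto the Rømer scale: 7.5 + (19.0167 / 100) × (60 - 7.5) = 17.48°Rø.

17.48°Rø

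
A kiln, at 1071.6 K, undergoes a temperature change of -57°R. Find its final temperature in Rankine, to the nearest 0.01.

1871.88°R

Initial temperature in Celsius: 1071.6 - 273.15 = 798.4500°C.
The 57°R change is an interval, so only the factor 5/9 applies: -57 × 5/9 = -31.6667°C.
Final Celsius temperature: 798.4500 - 31.6667 = 766.7833°C.
In Rankine: 766.7833 × 1.8 + 491.67 = 1871.88°R.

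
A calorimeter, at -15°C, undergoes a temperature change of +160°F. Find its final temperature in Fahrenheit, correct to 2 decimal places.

The 160°F change is an interval, so only the factor 5/9 applies: +160 × 5/9 = +88.8889°C.
Final Celsius temperature: -15.0000 + 88.8889 = 73.8889°C.
In Fahrenheit: 73.8889 × 1.8 + 32 = 165.00°F.

165.00°F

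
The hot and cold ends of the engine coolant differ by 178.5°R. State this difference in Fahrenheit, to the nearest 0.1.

Rankine and Fahrenheit degrees are the same size, so the interval is unchanged: 178.5.

178.5°F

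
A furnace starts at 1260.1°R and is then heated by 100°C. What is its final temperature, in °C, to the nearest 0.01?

526.91°C

Initial temperature in Celsius: (1260.1 - 491.67) × 5/9 = 426.9056°C.
Final Celsius temperature: 426.9056 + 100.0000 = 526.9056°C.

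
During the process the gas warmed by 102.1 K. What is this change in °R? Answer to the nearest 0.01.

An interval of 1 K corresponds to 1.8°R.
102.1 × 1.8 = 183.78.

183.78°R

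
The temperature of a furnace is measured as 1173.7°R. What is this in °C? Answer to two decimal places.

378.91°C

In Celsius: (1173.7 - 491.67) × 5/9 = 378.9056°C.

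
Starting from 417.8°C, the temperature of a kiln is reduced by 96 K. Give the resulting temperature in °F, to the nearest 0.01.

The 96 K change is an interval; Kelvin and Celsius degrees are the same size, so ΔC = -96°C.
Final Celsius temperature: 417.8000 - 96.0000 = 321.8000°C.
In Fahrenheit: 321.8000 × 1.8 + 32 = 611.24°F.

611.24°F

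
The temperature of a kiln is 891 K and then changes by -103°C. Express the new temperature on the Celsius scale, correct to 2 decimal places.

Initial temperature in Celsius: 891 - 273.15 = 617.8500°C.
Final Celsius temperature: 617.8500 - 103.0000 = 514.8500°C.

514.85°C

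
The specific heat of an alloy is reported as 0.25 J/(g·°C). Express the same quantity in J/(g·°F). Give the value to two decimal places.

0.14 J/(g·°F)

The quantity depends on a temperature interval, so only the ratio of degree sizes applies; the offset between the scales is irrelevant.
A change of 1°F is a change of 5/9°C, so per °F the value is 0.25 × 5/9 = 0.14.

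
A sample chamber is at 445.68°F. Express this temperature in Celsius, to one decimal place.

In Celsius: (445.68 - 32) × 5/9 = 229.8222°C.

229.8°C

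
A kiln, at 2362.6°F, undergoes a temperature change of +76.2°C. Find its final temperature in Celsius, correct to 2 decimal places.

1370.98°C

Initial temperature in Celsius: (2362.6 - 32) × 5/9 = 1294.7778°C.
Final Celsius temperature: 1294.7778 + 76.2000 = 1370.9778°C.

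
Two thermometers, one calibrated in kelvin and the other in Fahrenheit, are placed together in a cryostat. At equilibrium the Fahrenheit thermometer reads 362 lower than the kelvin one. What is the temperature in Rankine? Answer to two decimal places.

219.76°R

Let x be the kelvin reading; then the Fahrenheit reading is 1.8·x - 459.67.
(1.8·x - 459.67) - x = -362  ⇒  (0.8)·x = 97.67  ⇒  x = 122.0875 K.
In Celsius: 122.0875 - 273.15 = -151.0625°C.
In Rankine: -151.0625 × 1.8 + 491.67 = 219.76°R.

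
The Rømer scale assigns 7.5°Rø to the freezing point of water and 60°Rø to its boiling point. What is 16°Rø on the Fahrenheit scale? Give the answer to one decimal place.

61.1°F

Linear interpolation between the fixed points: C = (16 - 7.5) × 100 / (60 - 7.5) = 16.1905°C.
Then 16.1905 × 1.8 + 32 = 61.1°F.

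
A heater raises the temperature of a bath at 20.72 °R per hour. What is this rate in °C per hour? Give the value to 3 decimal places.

Since only a temperature interval is involved, the additive offset between the scales drops out.
A change of 1°R is a change of 5/9°C, so 20.72 × 5/9 = 11.511.

11.511 °C/hour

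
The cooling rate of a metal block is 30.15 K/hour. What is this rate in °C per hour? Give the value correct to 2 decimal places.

30.15 °C/hour

The quantity depends on a temperature interval, so only the ratio of degree sizes applies; the offset between the scales is irrelevant.
A change of 1 K is a change of 1°C, so 30.15 × 1 = 30.15.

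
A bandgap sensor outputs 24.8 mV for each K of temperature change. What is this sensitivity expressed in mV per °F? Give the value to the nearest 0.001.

Since only a temperature interval is involved, the additive offset between the scales drops out.
A change of 1°F is a change of 5/9 K, so per °F the value is 24.8 × 5/9 = 13.778.

13.778 mV per °F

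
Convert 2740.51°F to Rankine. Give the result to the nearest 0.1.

3200.2°R

In Celsius: (2740.51 - 32) × 5/9 = 1504.7278°C.
In Rankine: 1504.7278 × 1.8 + 491.67 = 3200.2°R.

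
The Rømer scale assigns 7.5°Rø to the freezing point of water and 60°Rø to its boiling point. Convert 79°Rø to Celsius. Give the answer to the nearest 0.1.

Linear interpolation between the fixed points: C = (79 - 7.5) × 100 / (60 - 7.5) = 136.1905°C.

136.2°C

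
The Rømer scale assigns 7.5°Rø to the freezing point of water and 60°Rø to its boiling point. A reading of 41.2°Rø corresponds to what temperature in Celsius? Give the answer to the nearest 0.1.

Linear interpolation between the fixed points: C = (41.2 - 7.5) × 100 / (60 - 7.5) = 64.1905°C.

64.2°C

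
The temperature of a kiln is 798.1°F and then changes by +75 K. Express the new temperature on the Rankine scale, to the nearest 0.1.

1392.8°R

Initial temperature in Celsius: (798.1 - 32) × 5/9 = 425.6111°C.
The 75 K change is an interval; Kelvin and Celsius degrees are the same size, so ΔC = +75°C.
Final Celsius temperature: 425.6111 + 75.0000 = 500.6111°C.
In Rankine: 500.6111 × 1.8 + 491.67 = 1392.8°R.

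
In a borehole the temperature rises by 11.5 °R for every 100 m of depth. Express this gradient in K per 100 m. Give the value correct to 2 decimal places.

The quantity depends on a temperature interval, so only the ratio of degree sizes applies; the offset between the scales is irrelevant.
A change of 1°R is a change of 5/9 K, so 11.5 × 5/9 = 6.39.

6.39 K/100 m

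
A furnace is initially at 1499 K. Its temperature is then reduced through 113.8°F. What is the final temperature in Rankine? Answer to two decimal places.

Initial temperature in Celsius: 1499 - 273.15 = 1225.8500°C.
The 113.8°F change is an interval, so only the factor 5/9 applies: -113.8 × 5/9 = -63.2222°C.
Final Celsius temperature: 1225.8500 - 63.2222 = 1162.6278°C.
In Rankine: 1162.6278 × 1.8 + 491.67 = 2584.40°R.

2584.40°R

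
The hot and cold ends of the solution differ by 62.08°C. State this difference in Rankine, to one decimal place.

An interval of 1°C corresponds to 1.8°R.
62.08 × 1.8 = 111.7.

111.7°R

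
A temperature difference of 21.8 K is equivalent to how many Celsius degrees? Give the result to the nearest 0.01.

Kelvin and Celsius degrees are the same size, so the interval is unchanged: 21.80.

21.80°C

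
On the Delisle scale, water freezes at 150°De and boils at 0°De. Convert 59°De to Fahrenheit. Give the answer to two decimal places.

Linear interpolation between the fixed points: C = (59 - 150) × 100 / (0 - 150) = 60.6667°C.
Then 60.6667 × 1.8 + 32 = 141.20°F.

141.20°F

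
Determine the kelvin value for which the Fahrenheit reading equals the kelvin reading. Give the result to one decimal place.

574.6 K

Let K be the kelvin reading. The Fahrenheit reading is F = 1.8·K - 459.67.
Set F = K: 1.8·K - 459.67 = K.
(0.8)·K = 459.67  ⇒  K = 574.6.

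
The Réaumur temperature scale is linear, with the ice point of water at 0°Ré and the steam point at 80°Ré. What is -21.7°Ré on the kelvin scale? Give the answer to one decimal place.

246.0 K

Linear interpolation between the fixed points: C = (-21.7 - 0) × 100 / (80 - 0) = -27.1250°C.
Then -27.1250 + 273.15 = 246.0 K.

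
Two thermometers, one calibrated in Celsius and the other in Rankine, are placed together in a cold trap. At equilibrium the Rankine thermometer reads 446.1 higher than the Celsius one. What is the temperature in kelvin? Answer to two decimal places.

Let x be the Celsius reading; then the Rankine reading is 1.8·x + 491.67.
(1.8·x + 491.67) - x = 446.1  ⇒  (0.8)·x = -45.57  ⇒  x = -56.9625°C.
In kelvin: -56.9625 + 273.15 = 216.19 K.

216.19 K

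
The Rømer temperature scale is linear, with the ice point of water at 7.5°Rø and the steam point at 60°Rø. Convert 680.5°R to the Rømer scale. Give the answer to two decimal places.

First in Celsius: (680.5 - 491.67) × 5/9 = 104.9056°C.
Linearly onto the Rømer scale: 7.5 + (104.9056 / 100) × (60 - 7.5) = 62.58°Rø.

62.58°Rø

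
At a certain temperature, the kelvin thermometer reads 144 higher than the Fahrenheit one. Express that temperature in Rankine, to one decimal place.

710.3°R

Let x be the Fahrenheit reading; then the kelvin reading is 5/9·x + 255.372.
(5/9·x + 255.372) - x = 144  ⇒  (-4/9)·x = -111.372  ⇒  x = 250.5875°F.
In Celsius: (250.5875 - 32) × 5/9 = 121.4375°C.
In Rankine: 121.4375 × 1.8 + 491.67 = 710.3°R.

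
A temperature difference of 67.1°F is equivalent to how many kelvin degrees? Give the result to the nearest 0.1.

Only the scale ratio 5/9 matters for a change in temperature.
67.1 × 5/9 = 37.3.

37.3 K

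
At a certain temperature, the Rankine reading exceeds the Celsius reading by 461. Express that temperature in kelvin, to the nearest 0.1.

234.8 K

Let x be the Celsius reading; then the Rankine reading is 1.8·x + 491.67.
(1.8·x + 491.67) - x = 461  ⇒  (0.8)·x = -30.67  ⇒  x = -38.3375°C.
In kelvin: -38.3375 + 273.15 = 234.8 K.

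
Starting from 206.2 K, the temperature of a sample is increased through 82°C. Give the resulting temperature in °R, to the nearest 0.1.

Initial temperature in Celsius: 206.2 - 273.15 = -66.9500°C.
Final Celsius temperature: -66.9500 + 82.0000 = 15.0500°C.
In Rankine: 15.0500 × 1.8 + 491.67 = 518.8°R.

518.8°R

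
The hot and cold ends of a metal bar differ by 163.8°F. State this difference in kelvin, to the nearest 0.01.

An interval of 1°F corresponds to 5/9 K.
163.8 × 5/9 = 91.00.

91.00 K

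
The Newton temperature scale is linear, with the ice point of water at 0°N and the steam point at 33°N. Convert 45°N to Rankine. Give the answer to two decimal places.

737.12°R

Linear interpolation between the fixed points: C = (45 - 0) × 100 / (33 - 0) = 136.3636°C.
Then 136.3636 × 1.8 + 491.67 = 737.12°R.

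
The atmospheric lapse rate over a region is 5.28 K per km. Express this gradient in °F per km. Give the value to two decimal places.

9.50 °F/km

Since only a temperature interval is involved, the additive offset between the scales drops out.
A change of 1 K is a change of 1.8°F, so 5.28 × 1.8 = 9.50.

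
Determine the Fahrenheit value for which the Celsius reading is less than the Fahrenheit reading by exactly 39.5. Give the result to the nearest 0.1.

48.9°F

Let F be the Fahrenheit reading. The Celsius reading is C = 5/9·F - 17.7778.
Require C - F = -39.5: (-4/9)·F - 17.7778 = -39.5.
F = (-39.5 + 17.7778) / (-4/9) = 48.9.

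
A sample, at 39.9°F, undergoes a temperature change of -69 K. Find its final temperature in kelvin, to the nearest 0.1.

208.5 K

Initial temperature in Celsius: (39.9 - 32) × 5/9 = 4.3889°C.
The 69 K change is an interval; Kelvin and Celsius degrees are the same size, so ΔC = -69°C.
Final Celsius temperature: 4.3889 - 69.0000 = -64.6111°C.
In kelvin: -64.6111 + 273.15 = 208.5 K.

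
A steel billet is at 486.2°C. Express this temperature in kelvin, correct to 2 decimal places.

759.35 K

In kelvin: 486.2000 + 273.15 = 759.35 K.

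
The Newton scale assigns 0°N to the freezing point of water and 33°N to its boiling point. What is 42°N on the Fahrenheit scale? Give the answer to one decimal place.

261.1°F

Linear interpolation between the fixed points: C = (42 - 0) × 100 / (33 - 0) = 127.2727°C.
Then 127.2727 × 1.8 + 32 = 261.1°F.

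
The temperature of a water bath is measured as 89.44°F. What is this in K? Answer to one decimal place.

305.1 K

In Celsius: (89.44 - 32) × 5/9 = 31.9111°C.
In kelvin: 31.9111 + 273.15 = 305.1 K.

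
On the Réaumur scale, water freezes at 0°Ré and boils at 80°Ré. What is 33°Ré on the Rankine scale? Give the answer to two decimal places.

Linear interpolation between the fixed points: C = (33 - 0) × 100 / (80 - 0) = 41.2500°C.
Then 41.2500 × 1.8 + 491.67 = 565.92°R.

565.92°R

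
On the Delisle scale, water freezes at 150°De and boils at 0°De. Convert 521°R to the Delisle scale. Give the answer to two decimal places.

125.56°De

First in Celsius: (521 - 491.67) × 5/9 = 16.2944°C.
Linearly onto the Delisle scale: 150 + (16.2944 / 100) × (0 - 150) = 125.56°De.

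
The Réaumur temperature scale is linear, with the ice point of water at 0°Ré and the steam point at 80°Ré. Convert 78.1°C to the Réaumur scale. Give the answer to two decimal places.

62.48°Ré

Linearly onto the Réaumur scale: 0 + (78.1000 / 100) × (80 - 0) = 62.48°Ré.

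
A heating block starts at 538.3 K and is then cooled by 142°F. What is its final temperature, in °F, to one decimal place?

Initial temperature in Celsius: 538.3 - 273.15 = 265.1500°C.
The 142°F change is an interval, so only the factor 5/9 applies: -142 × 5/9 = -78.8889°C.
Final Celsius temperature: 265.1500 - 78.8889 = 186.2611°C.
In Fahrenheit: 186.2611 × 1.8 + 32 = 367.3°F.

367.3°F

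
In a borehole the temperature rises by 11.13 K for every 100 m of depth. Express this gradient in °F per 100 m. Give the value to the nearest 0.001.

20.034 °F/100 m

Since only a temperature interval is involved, the additive offset between the scales drops out.
A change of 1 K is a change of 1.8°F, so 11.13 × 1.8 = 20.034.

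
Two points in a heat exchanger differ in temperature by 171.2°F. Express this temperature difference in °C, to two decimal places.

95.11°C

Only the scale ratio 5/9 matters for a change in temperature.
171.2 × 5/9 = 95.11.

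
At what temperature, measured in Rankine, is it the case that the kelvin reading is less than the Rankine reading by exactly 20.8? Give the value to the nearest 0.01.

46.80°R

Let R be the Rankine reading. The kelvin reading is K = 5/9·R.
Require K - R = -20.8: (-4/9)·R = -20.8.
R = (-20.8) / (-4/9) = 46.80.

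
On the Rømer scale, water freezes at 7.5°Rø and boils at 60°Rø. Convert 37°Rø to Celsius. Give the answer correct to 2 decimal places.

56.19°C

Linear interpolation between the fixed points: C = (37 - 7.5) × 100 / (60 - 7.5) = 56.1905°C.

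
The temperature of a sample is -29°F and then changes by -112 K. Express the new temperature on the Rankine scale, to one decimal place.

229.1°R

Initial temperature in Celsius: (-29 - 32) × 5/9 = -33.8889°C.
The 112 K change is an interval; Kelvin and Celsius degrees are the same size, so ΔC = -112°C.
Final Celsius temperature: -33.8889 - 112.0000 = -145.8889°C.
In Rankine: -145.8889 × 1.8 + 491.67 = 229.1°R.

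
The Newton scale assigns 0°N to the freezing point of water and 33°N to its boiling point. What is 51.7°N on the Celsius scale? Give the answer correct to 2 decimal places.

Linear interpolation between the fixed points: C = (51.7 - 0) × 100 / (33 - 0) = 156.6667°C.

156.67°C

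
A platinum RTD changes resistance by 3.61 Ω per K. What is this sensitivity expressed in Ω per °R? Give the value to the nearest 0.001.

The quantity depends on a temperature interval, so only the ratio of degree sizes applies; the offset between the scales is irrelevant.
A change of 1°R is a change of 5/9 K, so per °R the value is 3.61 × 5/9 = 2.006.

2.006 Ω per °R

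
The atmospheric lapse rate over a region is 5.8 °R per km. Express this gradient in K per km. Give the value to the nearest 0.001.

3.222 K/km

Since only a temperature interval is involved, the additive offset between the scales drops out.
A change of 1°R is a change of 5/9 K, so 5.8 × 5/9 = 3.222.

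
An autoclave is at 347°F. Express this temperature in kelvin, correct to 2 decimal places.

In Celsius: (347 - 32) × 5/9 = 175.0000°C.
In kelvin: 175.0000 + 273.15 = 448.15 K.

448.15 K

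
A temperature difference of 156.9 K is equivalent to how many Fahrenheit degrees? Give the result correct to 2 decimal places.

282.42°F

An interval of 1 K corresponds to 1.8°F.
156.9 × 1.8 = 282.42.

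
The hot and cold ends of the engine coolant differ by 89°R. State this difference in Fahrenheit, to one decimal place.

Rankine and Fahrenheit degrees are the same size, so the interval is unchanged: 89.0.

89.0°F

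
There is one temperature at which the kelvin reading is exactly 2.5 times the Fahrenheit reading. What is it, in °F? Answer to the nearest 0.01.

Let F be the Fahrenheit reading. The kelvin reading is K = 5/9·F + 255.372.
Require K = 2.5·F: 5/9·F + 255.372 = 2.5·F.
(-35/18)·F = -255.372  ⇒  F = 131.33.

131.33°F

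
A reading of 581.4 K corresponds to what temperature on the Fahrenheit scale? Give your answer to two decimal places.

586.85°F

In Celsius: 581.4 - 273.15 = 308.2500°C.
In Fahrenheit: 308.2500 × 1.8 + 32 = 586.85°F.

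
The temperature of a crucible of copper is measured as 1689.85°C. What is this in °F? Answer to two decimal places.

In Fahrenheit: 1689.8500 × 1.8 + 32 = 3073.73°F.

3073.73°F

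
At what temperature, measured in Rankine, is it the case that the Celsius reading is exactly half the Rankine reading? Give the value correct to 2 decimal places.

4916.70°R

Let R be the Rankine reading. The Celsius reading is C = 5/9·R - 273.15.
Require C = 0.5·R: 5/9·R - 273.15 = 0.5·R.
(1/18)·R = 273.15  ⇒  R = 4916.70.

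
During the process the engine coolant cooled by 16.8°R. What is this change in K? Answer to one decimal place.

9.3 K

Only the scale ratio 5/9 matters for a change in temperature.
16.8 × 5/9 = 9.3.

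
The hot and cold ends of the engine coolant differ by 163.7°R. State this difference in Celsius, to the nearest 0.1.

An interval of 1°R corresponds to 5/9°C.
163.7 × 5/9 = 90.9.

90.9°C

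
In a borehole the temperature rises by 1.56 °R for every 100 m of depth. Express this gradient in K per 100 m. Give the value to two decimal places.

The quantity depends on a temperature interval, so only the ratio of degree sizes applies; the offset between the scales is irrelevant.
A change of 1°R is a change of 5/9 K, so 1.56 × 5/9 = 0.87.

0.87 K/100 m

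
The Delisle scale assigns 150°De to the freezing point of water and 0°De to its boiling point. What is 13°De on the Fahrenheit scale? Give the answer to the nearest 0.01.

196.40°F

Linear interpolation between the fixed points: C = (13 - 150) × 100 / (0 - 150) = 91.3333°C.
Then 91.3333 × 1.8 + 32 = 196.40°F.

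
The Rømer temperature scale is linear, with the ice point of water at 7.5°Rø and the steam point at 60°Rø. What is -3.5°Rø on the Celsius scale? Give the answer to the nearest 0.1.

-21.0°C

Linear interpolation between the fixed points: C = (-3.5 - 7.5) × 100 / (60 - 7.5) = -20.9524°C.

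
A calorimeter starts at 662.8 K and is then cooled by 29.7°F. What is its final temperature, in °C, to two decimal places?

373.15°C

Initial temperature in Celsius: 662.8 - 273.15 = 389.6500°C.
The 29.7°F change is an interval, so only the factor 5/9 applies: -29.7 × 5/9 = -16.5000°C.
Final Celsius temperature: 389.6500 - 16.5000 = 373.1500°C.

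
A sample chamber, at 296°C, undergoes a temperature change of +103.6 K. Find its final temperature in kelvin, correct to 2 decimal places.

672.75 K

The 103.6 K change is an interval; Kelvin and Celsius degrees are the same size, so ΔC = +103.6°C.
Final Celsius temperature: 296.0000 + 103.6000 = 399.6000°C.
In kelvin: 399.6000 + 273.15 = 672.75 K.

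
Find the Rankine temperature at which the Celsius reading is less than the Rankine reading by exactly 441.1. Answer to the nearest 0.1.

Let R be the Rankine reading. The Celsius reading is C = 5/9·R - 273.15.
Require C - R = -441.1: (-4/9)·R - 273.15 = -441.1.
R = (-441.1 + 273.15) / (-4/9) = 377.9.

377.9°R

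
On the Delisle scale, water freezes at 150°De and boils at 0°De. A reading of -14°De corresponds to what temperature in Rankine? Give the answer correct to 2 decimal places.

Linear interpolation between the fixed points: C = (-14 - 150) × 100 / (0 - 150) = 109.3333°C.
Then 109.3333 × 1.8 + 491.67 = 688.47°R.

688.47°R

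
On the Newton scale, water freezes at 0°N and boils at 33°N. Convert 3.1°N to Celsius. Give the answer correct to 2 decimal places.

9.39°C

Linear interpolation between the fixed points: C = (3.1 - 0) × 100 / (33 - 0) = 9.3939°C.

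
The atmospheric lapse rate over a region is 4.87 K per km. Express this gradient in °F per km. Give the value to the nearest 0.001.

Since only a temperature interval is involved, the additive offset between the scales drops out.
A change of 1 K is a change of 1.8°F, so 4.87 × 1.8 = 8.766.

8.766 °F/km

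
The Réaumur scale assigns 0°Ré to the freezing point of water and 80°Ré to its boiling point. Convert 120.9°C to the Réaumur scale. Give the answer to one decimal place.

Linearly onto the Réaumur scale: 0 + (120.9000 / 100) × (80 - 0) = 96.7°Ré.

96.7°Ré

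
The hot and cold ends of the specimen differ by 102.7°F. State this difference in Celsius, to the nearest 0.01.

57.06°C

An interval of 1°F corresponds to 5/9°C.
102.7 × 5/9 = 57.06.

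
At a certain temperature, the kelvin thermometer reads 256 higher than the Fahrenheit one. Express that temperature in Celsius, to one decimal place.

-18.6°C

Let x be the Fahrenheit reading; then the kelvin reading is 5/9·x + 255.372.
(5/9·x + 255.372) - x = 256  ⇒  (-4/9)·x = 0.627778  ⇒  x = -1.4125°F.
In Celsius: (-1.4125 - 32) × 5/9 = -18.6°C.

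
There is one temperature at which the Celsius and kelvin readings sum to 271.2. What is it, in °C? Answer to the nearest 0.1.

Let C be the Celsius reading. The kelvin reading is K = 1·C + 273.15.
Require C + K = 271.2: (2)·C + 273.15 = 271.2.
C = (271.2 - 273.15) / (2) = -1.0.

-1.0°C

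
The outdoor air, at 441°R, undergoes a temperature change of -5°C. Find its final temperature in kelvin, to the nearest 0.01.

240.00 K

Initial temperature in Celsius: (441 - 491.67) × 5/9 = -28.1500°C.
Final Celsius temperature: -28.1500 - 5.0000 = -33.1500°C.
In kelvin: -33.1500 + 273.15 = 240.00 K.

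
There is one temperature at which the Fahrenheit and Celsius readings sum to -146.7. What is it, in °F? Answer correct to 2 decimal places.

-82.88°F

Let F be the Fahrenheit reading. The Celsius reading is C = 5/9·F - 17.7778.
Require F + C = -146.7: (14/9)·F - 17.7778 = -146.7.
F = (-146.7 + 17.7778) / (14/9) = -82.88.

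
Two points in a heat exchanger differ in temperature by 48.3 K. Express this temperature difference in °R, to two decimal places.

86.94°R

For a temperature interval the offset drops out; only the factor 1.8 applies.
48.3 × 1.8 = 86.94.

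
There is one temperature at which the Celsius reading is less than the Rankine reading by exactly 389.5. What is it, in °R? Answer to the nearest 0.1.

Let R be the Rankine reading. The Celsius reading is C = 5/9·R - 273.15.
Require C - R = -389.5: (-4/9)·R - 273.15 = -389.5.
R = (-389.5 + 273.15) / (-4/9) = 261.8.

261.8°R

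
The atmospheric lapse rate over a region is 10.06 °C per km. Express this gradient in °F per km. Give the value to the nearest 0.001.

18.108 °F/km

The quantity depends on a temperature interval, so only the ratio of degree sizes applies; the offset between the scales is irrelevant.
A change of 1°C is a change of 1.8°F, so 10.06 × 1.8 = 18.108.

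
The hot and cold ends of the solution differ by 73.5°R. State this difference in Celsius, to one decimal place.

40.8°C

For a temperature interval the offset drops out; only the factor 5/9 applies.
73.5 × 5/9 = 40.8.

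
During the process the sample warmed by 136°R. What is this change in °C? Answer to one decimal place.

75.6°C

For a temperature interval the offset drops out; only the factor 5/9 applies.
136 × 5/9 = 75.6.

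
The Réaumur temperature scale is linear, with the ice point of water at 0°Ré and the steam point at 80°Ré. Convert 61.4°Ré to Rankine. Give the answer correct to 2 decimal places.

629.82°R

Linear interpolation between the fixed points: C = (61.4 - 0) × 100 / (80 - 0) = 76.7500°C.
Then 76.7500 × 1.8 + 491.67 = 629.82°R.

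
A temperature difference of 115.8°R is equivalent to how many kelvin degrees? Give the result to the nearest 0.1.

64.3 K

For a temperature interval the offset drops out; only the factor 5/9 applies.
115.8 × 5/9 = 64.3.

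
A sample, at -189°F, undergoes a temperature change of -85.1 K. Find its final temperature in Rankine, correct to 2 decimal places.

117.49°R

Initial temperature in Celsius: (-189 - 32) × 5/9 = -122.7778°C.
The 85.1 K change is an interval; Kelvin and Celsius degrees are the same size, so ΔC = -85.1°C.
Final Celsius temperature: -122.7778 - 85.1000 = -207.8778°C.
In Rankine: -207.8778 × 1.8 + 491.67 = 117.49°R.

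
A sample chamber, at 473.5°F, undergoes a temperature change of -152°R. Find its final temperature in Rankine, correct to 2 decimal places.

Initial temperature in Celsius: (473.5 - 32) × 5/9 = 245.2778°C.
The 152°R change is an interval, so only the factor 5/9 applies: -152 × 5/9 = -84.4444°C.
Final Celsius temperature: 245.2778 - 84.4444 = 160.8333°C.
In Rankine: 160.8333 × 1.8 + 491.67 = 781.17°R.

781.17°R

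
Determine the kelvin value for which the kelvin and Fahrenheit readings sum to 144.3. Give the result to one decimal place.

215.7 K

Let K be the kelvin reading. The Fahrenheit reading is F = 1.8·K - 459.67.
Require K + F = 144.3: (2.8)·K - 459.67 = 144.3.
K = (144.3 + 459.67) / (2.8) = 215.7.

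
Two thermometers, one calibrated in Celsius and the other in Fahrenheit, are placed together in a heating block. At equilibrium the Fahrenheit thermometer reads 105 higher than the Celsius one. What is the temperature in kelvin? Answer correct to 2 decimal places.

Let x be the Celsius reading; then the Fahrenheit reading is 1.8·x + 32.
(1.8·x + 32) - x = 105  ⇒  (0.8)·x = 73  ⇒  x = 91.2500°C.
In kelvin: 91.2500 + 273.15 = 364.40 K.

364.40 K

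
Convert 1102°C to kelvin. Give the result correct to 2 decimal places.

In kelvin: 1102.0000 + 273.15 = 1375.15 K.

1375.15 K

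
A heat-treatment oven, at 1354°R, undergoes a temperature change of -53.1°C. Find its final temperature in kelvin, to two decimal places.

699.12 K

Initial temperature in Celsius: (1354 - 491.67) × 5/9 = 479.0722°C.
Final Celsius temperature: 479.0722 - 53.1000 = 425.9722°C.
In kelvin: 425.9722 + 273.15 = 699.12 K.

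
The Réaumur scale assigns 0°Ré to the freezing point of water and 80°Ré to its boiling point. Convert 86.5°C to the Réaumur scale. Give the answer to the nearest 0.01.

69.20°Ré

Linearly onto the Réaumur scale: 0 + (86.5000 / 100) × (80 - 0) = 69.20°Ré.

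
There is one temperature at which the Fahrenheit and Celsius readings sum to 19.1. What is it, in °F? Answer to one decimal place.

23.7°F

Let F be the Fahrenheit reading. The Celsius reading is C = 5/9·F - 17.7778.
Require F + C = 19.1: (14/9)·F - 17.7778 = 19.1.
F = (19.1 + 17.7778) / (14/9) = 23.7.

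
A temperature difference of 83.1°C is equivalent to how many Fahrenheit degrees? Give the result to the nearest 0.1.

For a temperature interval the offset drops out; only the factor 1.8 applies.
83.1 × 1.8 = 149.6.

149.6°F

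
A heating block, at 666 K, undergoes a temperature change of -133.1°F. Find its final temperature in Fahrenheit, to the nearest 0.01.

606.03°F

Initial temperature in Celsius: 666 - 273.15 = 392.8500°C.
The 133.1°F change is an interval, so only the factor 5/9 applies: -133.1 × 5/9 = -73.9444°C.
Final Celsius temperature: 392.8500 - 73.9444 = 318.9056°C.
In Fahrenheit: 318.9056 × 1.8 + 32 = 606.03°F.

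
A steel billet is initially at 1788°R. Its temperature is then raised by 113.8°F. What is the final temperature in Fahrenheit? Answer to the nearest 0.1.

Initial temperature in Celsius: (1788 - 491.67) × 5/9 = 720.1833°C.
The 113.8°F change is an interval, so only the factor 5/9 applies: +113.8 × 5/9 = +63.2222°C.
Final Celsius temperature: 720.1833 + 63.2222 = 783.4056°C.
In Fahrenheit: 783.4056 × 1.8 + 32 = 1442.1°F.

1442.1°F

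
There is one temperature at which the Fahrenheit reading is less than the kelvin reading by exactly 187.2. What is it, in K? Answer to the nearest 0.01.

Let K be the kelvin reading. The Fahrenheit reading is F = 1.8·K - 459.67.
Require F - K = -187.2: (0.8)·K - 459.67 = -187.2.
K = (-187.2 + 459.67) / (0.8) = 340.59.

340.59 K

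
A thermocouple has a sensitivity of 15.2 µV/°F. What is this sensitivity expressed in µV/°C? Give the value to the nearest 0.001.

Since only a temperature interval is involved, the additive offset between the scales drops out.
A change of 1°C is a change of 1.8°F, so per °C the value is 15.2 × 1.8 = 27.360.

27.360 µV/°C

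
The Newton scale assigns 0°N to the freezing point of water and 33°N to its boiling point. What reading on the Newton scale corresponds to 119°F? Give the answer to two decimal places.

15.95°N

First in Celsius: (119 - 32) × 5/9 = 48.3333°C.
Linearly onto the Newton scale: 0 + (48.3333 / 100) × (33 - 0) = 15.95°N.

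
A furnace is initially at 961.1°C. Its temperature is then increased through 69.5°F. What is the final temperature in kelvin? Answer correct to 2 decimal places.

1272.86 K

The 69.5°F change is an interval, so only the factor 5/9 applies: +69.5 × 5/9 = +38.6111°C.
Final Celsius temperature: 961.1000 + 38.6111 = 999.7111°C.
In kelvin: 999.7111 + 273.15 = 1272.86 K.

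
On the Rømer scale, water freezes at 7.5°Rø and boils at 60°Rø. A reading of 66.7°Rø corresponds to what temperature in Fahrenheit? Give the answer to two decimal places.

Linear interpolation between the fixed points: C = (66.7 - 7.5) × 100 / (60 - 7.5) = 112.7619°C.
Then 112.7619 × 1.8 + 32 = 234.97°F.

234.97°F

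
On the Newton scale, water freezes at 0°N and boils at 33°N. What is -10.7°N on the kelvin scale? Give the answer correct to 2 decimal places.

Linear interpolation between the fixed points: C = (-10.7 - 0) × 100 / (33 - 0) = -32.4242°C.
Then -32.4242 + 273.15 = 240.73 K.

240.73 K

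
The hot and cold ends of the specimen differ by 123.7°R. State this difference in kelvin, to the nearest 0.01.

68.72 K

Only the scale ratio 5/9 matters for a change in temperature.
123.7 × 5/9 = 68.72.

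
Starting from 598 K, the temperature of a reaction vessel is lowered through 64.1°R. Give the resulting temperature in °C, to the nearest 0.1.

Initial temperature in Celsius: 598 - 273.15 = 324.8500°C.
The 64.1°R change is an interval, so only the factor 5/9 applies: -64.1 × 5/9 = -35.6111°C.
Final Celsius temperature: 324.8500 - 35.6111 = 289.2389°C.

289.2°C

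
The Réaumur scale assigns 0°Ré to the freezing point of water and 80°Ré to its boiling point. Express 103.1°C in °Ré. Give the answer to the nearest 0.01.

82.48°Ré

Linearly onto the Réaumur scale: 0 + (103.1000 / 100) × (80 - 0) = 82.48°Ré.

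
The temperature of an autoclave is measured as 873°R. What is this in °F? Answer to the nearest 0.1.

In Celsius: (873 - 491.67) × 5/9 = 211.8500°C.
In Fahrenheit: 211.8500 × 1.8 + 32 = 413.3°F.

413.3°F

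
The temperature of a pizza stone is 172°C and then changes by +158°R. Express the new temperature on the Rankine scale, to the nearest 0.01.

The 158°R change is an interval, so only the factor 5/9 applies: +158 × 5/9 = +87.7778°C.
Final Celsius temperature: 172.0000 + 87.7778 = 259.7778°C.
In Rankine: 259.7778 × 1.8 + 491.67 = 959.27°R.

959.27°R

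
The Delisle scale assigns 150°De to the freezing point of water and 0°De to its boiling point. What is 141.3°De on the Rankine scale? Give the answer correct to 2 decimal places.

502.11°R

Linear interpolation between the fixed points: C = (141.3 - 150) × 100 / (0 - 150) = 5.8000°C.
Then 5.8000 × 1.8 + 491.67 = 502.11°R.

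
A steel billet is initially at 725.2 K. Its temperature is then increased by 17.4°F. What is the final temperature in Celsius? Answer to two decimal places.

Initial temperature in Celsius: 725.2 - 273.15 = 452.0500°C.
The 17.4°F change is an interval, so only the factor 5/9 applies: +17.4 × 5/9 = +9.6667°C.
Final Celsius temperature: 452.0500 + 9.6667 = 461.7167°C.

461.72°C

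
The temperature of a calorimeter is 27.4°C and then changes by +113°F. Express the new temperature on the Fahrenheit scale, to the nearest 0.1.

194.3°F

The 113°F change is an interval, so only the factor 5/9 applies: +113 × 5/9 = +62.7778°C.
Final Celsius temperature: 27.4000 + 62.7778 = 90.1778°C.
In Fahrenheit: 90.1778 × 1.8 + 32 = 194.3°F.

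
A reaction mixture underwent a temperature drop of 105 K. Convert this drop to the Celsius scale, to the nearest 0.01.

105.00°C

Kelvin and Celsius degrees are the same size, so the interval is unchanged: 105.00.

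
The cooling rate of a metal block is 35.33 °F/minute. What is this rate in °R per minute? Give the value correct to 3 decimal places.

35.330 °R/minute

The quantity depends on a temperature interval, so only the ratio of degree sizes applies; the offset between the scales is irrelevant.
A change of 1°F is a change of 1°R, so 35.33 × 1 = 35.330.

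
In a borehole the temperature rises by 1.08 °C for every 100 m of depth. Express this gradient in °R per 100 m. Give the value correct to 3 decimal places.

The quantity depends on a temperature interval, so only the ratio of degree sizes applies; the offset between the scales is irrelevant.
A change of 1°C is a change of 1.8°R, so 1.08 × 1.8 = 1.944.

1.944 °R/100 m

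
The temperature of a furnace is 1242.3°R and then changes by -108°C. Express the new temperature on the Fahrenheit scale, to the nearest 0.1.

Initial temperature in Celsius: (1242.3 - 491.67) × 5/9 = 417.0167°C.
Final Celsius temperature: 417.0167 - 108.0000 = 309.0167°C.
In Fahrenheit: 309.0167 × 1.8 + 32 = 588.2°F.

588.2°F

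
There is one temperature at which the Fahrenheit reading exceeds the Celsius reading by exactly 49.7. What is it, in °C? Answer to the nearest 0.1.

22.1°C

Let C be the Celsius reading. The Fahrenheit reading is F = 1.8·C + 32.
Require F - C = 49.7: (0.8)·C + 32 = 49.7.
C = (49.7 - 32) / (0.8) = 22.1.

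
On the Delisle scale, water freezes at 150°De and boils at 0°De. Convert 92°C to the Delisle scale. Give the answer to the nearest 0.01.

Linearly onto the Delisle scale: 150 + (92.0000 / 100) × (0 - 150) = 12.00°De.

12.00°De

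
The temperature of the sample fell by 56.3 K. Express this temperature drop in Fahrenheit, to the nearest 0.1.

Only the scale ratio 1.8 matters for a change in temperature.
56.3 × 1.8 = 101.3.

101.3°F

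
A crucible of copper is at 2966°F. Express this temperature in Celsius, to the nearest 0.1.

In Celsius: (2966 - 32) × 5/9 = 1630.0000°C.

1630.0°C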